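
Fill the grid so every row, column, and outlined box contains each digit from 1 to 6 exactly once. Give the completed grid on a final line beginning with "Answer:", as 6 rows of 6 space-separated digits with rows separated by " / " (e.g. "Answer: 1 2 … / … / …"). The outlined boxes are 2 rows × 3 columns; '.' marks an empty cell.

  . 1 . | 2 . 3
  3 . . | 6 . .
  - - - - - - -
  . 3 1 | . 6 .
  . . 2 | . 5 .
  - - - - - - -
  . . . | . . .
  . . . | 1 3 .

Step 1. [r2c6∈{1,4,5}] across box 2, 5 lands solely at r2c6. So r2c6=5.
Step 2. [r2c3∈{4}] nothing but 4 survives at r2c3 ⇒ r2c3=4.
Step 3. [r5c5∈{2,4}] in col 5, 2 fits only at r5c5. So r5c5=2.
Step 4. [r3c4∈{4}] r3c4's peers cover all but 4 ⇒ r3c4=4.
Step 5. [r6c1∈{2,4,5,6}] col 1 places 2 nowhere but r6c1. So r6c1=2.
Step 6. [r5c4∈{5}] nothing but 5 survives at r5c4, so r5c4=5.
Step 7. [r6c2∈{4,5,6}] r6c2 is the only open cell in col 2 admitting 5, so r6c2=5.
Step 8. [r6c3∈{6}] only 6 remains possible at r6c3 ⇒ r6c3=6.
Step 9. [r5c2∈{4}] nothing but 4 survives at r5c2, so r5c2=4.
Step 10. [r1c1∈{5,6}] 6 has one home in row 1: r1c1. So r1c1=6.
Step 11. [r4c6∈{1}] nothing but 1 survives at r4c6. So r4c6=1.
Step 12. [r4c2∈{6}] r4c2's peers cover all but 6. So r4c2=6.
Step 13. [r5c3∈{3}] r5c3 has the single candidate 3. So r5c3=3.
Step 14. [r1c5∈{4}] nothing but 4 survives at r1c5. So r1c5=4.
Step 15. [r1c3∈{5}] r1c3 has the single candidate 5. So r1c3=5.
Step 16. [r5c6∈{6}] only 6 remains possible at r5c6 ⇒ r5c6=6.
Step 17. [r3c6∈{2}] r3c6's peers cover all but 2, so r3c6=2.
Step 18. [r3c1∈{5}] only 5 remains possible at r3c1. So r3c1=5.
Step 19. [r4c1∈{4}] nothing but 4 survives at r4c1 ⇒ r4c1=4.
Step 20. [r6c6∈{4}] r6c6 is down to just 4. So r6c6=4.
Step 21. [r5c1∈{1}] r5c1 is down to just 1, so r5c1=1.
Step 22. [r2c5∈{1}] r2c5 is down to just 1. So r2c5=1.
Step 23. [r4c4∈{3}] r4c4's peers cover all but 3 ⇒ r4c4=3.
Step 24. [r2c2∈{2}] r2c2 is down to just 2 ⇒ r2c2=2.

Answer: 6 1 5 2 4 3 / 3 2 4 6 1 5 / 5 3 1 4 6 2 / 4 6 2 3 5 1 / 1 4 3 5 2 6 / 2 5 6 1 3 4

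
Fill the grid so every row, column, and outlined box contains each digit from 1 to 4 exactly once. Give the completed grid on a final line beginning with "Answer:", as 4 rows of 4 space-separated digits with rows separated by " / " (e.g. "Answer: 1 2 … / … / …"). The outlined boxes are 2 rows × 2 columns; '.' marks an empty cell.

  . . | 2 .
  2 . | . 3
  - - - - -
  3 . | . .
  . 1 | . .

Step 1. [r2c2∈{4}] r2c2's peers cover all but 4 ⇒ r2c2=4.
Step 2. [r1c4∈{1,4}] 4 has one home in row 1: r1c4 ⇒ r1c4=4.
Step 3. [r3c3∈{1,4}] 4 has one home in row 3: r3c3 ⇒ r3c3=4.
Step 4. [r4c4∈{2}] only 2 remains possible at r4c4, so r4c4=2.
Step 5. [r3c2∈{2}] r3c2's peers cover all but 2. So r3c2=2.
Step 6. [r4c3∈{3}] nothing but 3 survives at r4c3 ⇒ r4c3=3.
Step 7. [r1c1∈{1}] r1c1 has the single candidate 1. So r1c1=1.
Step 8. [r2c3∈{1}] nothing but 1 survives at r2c3, so r2c3=1.
Step 9. [r4c1∈{4}] r4c1's peers cover all but 4, so r4c1=4.
Step 10. [r3c4∈{1}] r3c4 has the single candidate 1, so r3c4=1.
Step 11. [r1c2∈{3}] nothing but 3 survives at r1c2. So r1c2=3.

Answer: 1 3 2 4 / 2 4 1 3 / 3 2 4 1 / 4 1 3 2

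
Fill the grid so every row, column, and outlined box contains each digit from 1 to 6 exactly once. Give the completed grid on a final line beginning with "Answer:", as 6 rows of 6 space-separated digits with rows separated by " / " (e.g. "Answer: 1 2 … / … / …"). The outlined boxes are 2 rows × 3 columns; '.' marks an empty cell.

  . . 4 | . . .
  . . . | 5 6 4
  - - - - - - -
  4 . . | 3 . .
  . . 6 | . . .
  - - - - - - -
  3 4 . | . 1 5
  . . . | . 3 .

Step 1. [r5c3∈{2}] r5c3's peers cover all but 2. So r5c3=2.
Step 2. [r1c5∈{2}] r1c5 has the single candidate 2 ⇒ r1c5=2.
Step 3. [r4c2∈{1,2,3,5}] r4c2 is the only open cell in row 4 admitting 3 ⇒ r4c2=3.
Step 4. [r1c4∈{1}] nothing but 1 survives at r1c4 ⇒ r1c4=1.
Step 5. [r6c4∈{2,4,6}] r6c4 is the only open cell in row 6 admitting 4, so r6c4=4.
Step 6. [r6c6∈{2,6}] in row 6, 2 fits only at r6c6, so r6c6=2.
Step 7. [r3c2∈{1,2,5}] r3c2 is the only open cell in row 3 admitting 2. So r3c2=2.
Step 8. [r2c2∈{1}] only 1 remains possible at r2c2, so r2c2=1.
Step 9. [r3c5∈{5}] r3c5's peers cover all but 5. So r3c5=5.
Step 10. [r6c3∈{1,5}] 5 has one home in col 3: r6c3 ⇒ r6c3=5.
Step 11. [r6c2∈{6}] r6c2's peers cover all but 6 ⇒ r6c2=6.
Step 12. [r4c6∈{1}] r4c6's peers cover all but 1, so r4c6=1.
Step 13. [r4c1∈{5}] r4c1 has the single candidate 5. So r4c1=5.
Step 14. [r1c1∈{6}] r1c1 has the single candidate 6. So r1c1=6.
Step 15. [r5c4∈{6}] r5c4's peers cover all but 6 ⇒ r5c4=6.
Step 16. [r4c5∈{4}] only 4 remains possible at r4c5. So r4c5=4.
Step 17. [r2c3∈{3}] nothing but 3 survives at r2c3, so r2c3=3.
Step 18. [r6c1∈{1}] nothing but 1 survives at r6c1, so r6c1=1.
Step 19. [r2c1∈{2}] r2c1 has the single candidate 2, so r2c1=2.
Step 20. [r3c6∈{6}] only 6 remains possible at r3c6. So r3c6=6.
Step 21. [r1c2∈{5}] r1c2 has the single candidate 5. So r1c2=5.
Step 22. [r4c4∈{2}] r4c4 has the single candidate 2 ⇒ r4c4=2.
Step 23. [r1c6∈{3}] only 3 remains possible at r1c6. So r1c6=3.
Step 24. [r3c3∈{1}] r3c3's peers cover all but 1 ⇒ r3c3=1.

Answer: 6 5 4 1 2 3 / 2 1 3 5 6 4 / 4 2 1 3 5 6 / 5 3 6 2 4 1 / 3 4 2 6 1 5 / 1 6 5 4 3 2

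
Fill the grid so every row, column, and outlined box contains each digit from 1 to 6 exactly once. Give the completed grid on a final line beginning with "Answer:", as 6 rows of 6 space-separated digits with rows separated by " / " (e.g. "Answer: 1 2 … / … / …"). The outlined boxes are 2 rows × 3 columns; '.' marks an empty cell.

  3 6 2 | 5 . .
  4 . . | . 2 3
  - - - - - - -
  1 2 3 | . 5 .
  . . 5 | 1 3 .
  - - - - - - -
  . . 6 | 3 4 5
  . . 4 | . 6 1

Step 1. [r3c4∈{4,6}] r3c4 is the only open cell in col 4 admitting 4 ⇒ r3c4=4.
Step 2. [r2c2∈{1,5}] row 2 places 5 nowhere but r2c2. So r2c2=5.
Step 3. [r6c4∈{2}] r6c4's peers cover all but 2. So r6c4=2.
Step 4. [r4c6∈{2,6}] in row 4, 2 fits only at r4c6, so r4c6=2.
Step 5. [r6c1∈{5}] r6c1 is down to just 5, so r6c1=5.
Step 6. [r2c3∈{1}] nothing but 1 survives at r2c3. So r2c3=1.
Step 7. [r3c6∈{6}] only 6 remains possible at r3c6. So r3c6=6.
Step 8. [r1c6∈{4}] r1c6's peers cover all but 4 ⇒ r1c6=4.
Step 9. [r4c1∈{6}] r4c1's peers cover all but 6 ⇒ r4c1=6.
Step 10. [r5c2∈{1}] r5c2 has the single candidate 1. So r5c2=1.
Step 11. [r5c1∈{2}] nothing but 2 survives at r5c1 ⇒ r5c1=2.
Step 12. [r2c4∈{6}] nothing but 6 survives at r2c4 ⇒ r2c4=6.
Step 13. [r1c5∈{1}] r1c5 has the single candidate 1, so r1c5=1.
Step 14. [r4c2∈{4}] r4c2's peers cover all but 4 ⇒ r4c2=4.
Step 15. [r6c2∈{3}] only 3 remains possible at r6c2 ⇒ r6c2=3.

Answer: 3 6 2 5 1 4 / 4 5 1 6 2 3 / 1 2 3 4 5 6 / 6 4 5 1 3 2 / 2 1 6 3 4 5 / 5 3 4 2 6 1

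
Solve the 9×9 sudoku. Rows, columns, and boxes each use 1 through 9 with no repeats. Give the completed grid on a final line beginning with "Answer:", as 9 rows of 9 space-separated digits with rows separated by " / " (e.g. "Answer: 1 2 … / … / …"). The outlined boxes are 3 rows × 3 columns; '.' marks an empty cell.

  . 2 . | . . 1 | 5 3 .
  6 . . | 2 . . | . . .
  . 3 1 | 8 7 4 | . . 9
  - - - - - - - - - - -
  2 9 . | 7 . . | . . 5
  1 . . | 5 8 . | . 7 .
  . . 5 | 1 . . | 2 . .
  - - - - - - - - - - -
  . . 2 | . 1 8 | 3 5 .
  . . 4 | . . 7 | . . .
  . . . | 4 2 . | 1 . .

Step 1. [r7c9∈{4,6,7}] r7c9 is the only open cell in row 7 admitting 4 ⇒ r7c9=4.
Step 2. [r9c9∈{6,7,8}] in box 9, 7 fits only at r9c9, so r9c9=7.
Step 3. [r1c1∈{4,7,8,9}] row 1 places 4 nowhere but r1c1 ⇒ r1c1=4.
Step 4. [r3c7∈{6}] nothing but 6 survives at r3c7, so r3c7=6.
Step 5. [r1c9∈{8}] nothing but 8 survives at r1c9, so r1c9=8.
Step 6. [r8c4∈{3,6,9}] in col 4, 3 fits only at r8c4, so r8c4=3.
Step 7. [r4c8∈{1,4,6,8}] in row 4, 1 fits only at r4c8 ⇒ r4c8=1.
Step 8. [r2c7∈{4,7}] col 7 places 7 nowhere but r2c7, so r2c7=7.
Step 9. [r8c2∈{1,5,6,8}] row 8 places 1 nowhere but r8c2, so r8c2=1.
Step 10. [r5c6∈{2,3,6,9}] 2 has one home in row 5: r5c6. So r5c6=2.
Step 11. [r5c7∈{4,9}] across row 5, 9 lands solely at r5c7. So r5c7=9.
Step 12. [r8c7∈{8}] r8c7's peers cover all but 8, so r8c7=8.
Step 13. [r4c3∈{3,6,8}] across row 4, 8 lands solely at r4c3. So r4c3=8.
Step 14. [r9c1∈{3,5,8,9}] in col 1, 8 fits only at r9c1, so r9c1=8.
Step 15. [r6c1∈{3,7}] across col 1, 3 lands solely at r6c1. So r6c1=3.
Step 16. [r6c9∈{6}] r6c9's peers cover all but 6. So r6c9=6.
Step 17. [r2c3∈{9}] r2c3 has the single candidate 9. So r2c3=9.
Step 18. [r3c1∈{5}] r3c1 is down to just 5, so r3c1=5.
Step 19. [r8c5∈{5,6,9}] across row 8, 5 lands solely at r8c5 ⇒ r8c5=5.
Step 20. [r8c8∈{2,6,9}] r8c8 is the only open cell in row 8 admitting 6 ⇒ r8c8=6.
Step 21. [r2c5∈{3}] r2c5's peers cover all but 3. So r2c5=3.
Step 22. [r5c3∈{6}] r5c3 is down to just 6. So r5c3=6.
Step 23. [r7c1∈{7,9}] in col 1, 7 fits only at r7c1. So r7c1=7.
Step 24. [r7c4∈{6,9}] across row 7, 9 lands solely at r7c4. So r7c4=9.
Step 25. [r9c6∈{6}] nothing but 6 survives at r9c6. So r9c6=6.
Step 26. [r4c5∈{4,6}] r4c5 is the only open cell in row 4 admitting 6 ⇒ r4c5=6.
Step 27. [r6c5∈{4,9}] r6c5 is the only open cell in col 5 admitting 4 ⇒ r6c5=4.
Step 28. [r8c9∈{2}] nothing but 2 survives at r8c9 ⇒ r8c9=2.
Step 29. [r1c4∈{6}] nothing but 6 survives at r1c4. So r1c4=6.
Step 30. [r5c9∈{3}] nothing but 3 survives at r5c9 ⇒ r5c9=3.
Step 31. [r6c8∈{8}] nothing but 8 survives at r6c8 ⇒ r6c8=8.
Step 32. [r1c5∈{9}] r1c5 is down to just 9. So r1c5=9.
Step 33. [r9c8∈{9}] nothing but 9 survives at r9c8, so r9c8=9.
Step 34. [r7c2∈{6}] nothing but 6 survives at r7c2. So r7c2=6.
Step 35. [r3c8∈{2}] nothing but 2 survives at r3c8. So r3c8=2.
Step 36. [r2c2∈{8}] r2c2 has the single candidate 8 ⇒ r2c2=8.
Step 37. [r2c8∈{4}] only 4 remains possible at r2c8 ⇒ r2c8=4.
Step 38. [r9c2∈{5}] r9c2's peers cover all but 5 ⇒ r9c2=5.
Step 39. [r8c1∈{9}] r8c1 is down to just 9. So r8c1=9.
Step 40. [r4c7∈{4}] r4c7 is down to just 4. So r4c7=4.
Step 41. [r4c6∈{3}] r4c6 has the single candidate 3. So r4c6=3.
Step 42. [r5c2∈{4}] nothing but 4 survives at r5c2. So r5c2=4.
Step 43. [r9c3∈{3}] nothing but 3 survives at r9c3. So r9c3=3.
Step 44. [r6c2∈{7}] only 7 remains possible at r6c2, so r6c2=7.
Step 45. [r2c9∈{1}] r2c9's peers cover all but 1, so r2c9=1.
Step 46. [r6c6∈{9}] r6c6 has the single candidate 9 ⇒ r6c6=9.
Step 47. [r2c6∈{5}] r2c6 is down to just 5 ⇒ r2c6=5.
Step 48. [r1c3∈{7}] nothing but 7 survives at r1c3. So r1c3=7.

Answer: 4 2 7 6 9 1 5 3 8 / 6 8 9 2 3 5 7 4 1 / 5 3 1 8 7 4 6 2 9 / 2 9 8 7 6 3 4 1 5 / 1 4 6 5 8 2 9 7 3 / 3 7 5 1 4 9 2 8 6 / 7 6 2 9 1 8 3 5 4 / 9 1 4 3 5 7 8 6 2 / 8 5 3 4 2 6 1 9 7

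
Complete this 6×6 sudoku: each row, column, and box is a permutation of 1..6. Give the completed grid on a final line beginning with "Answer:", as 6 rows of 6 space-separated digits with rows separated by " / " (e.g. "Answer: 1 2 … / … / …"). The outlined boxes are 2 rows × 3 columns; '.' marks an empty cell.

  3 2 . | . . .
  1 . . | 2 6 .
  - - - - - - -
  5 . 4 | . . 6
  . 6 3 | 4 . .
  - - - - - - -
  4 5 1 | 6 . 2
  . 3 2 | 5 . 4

Step 1. [r1c4∈{1}] r1c4 is down to just 1. So r1c4=1.
Step 2. [r1c6∈{5}] r1c6 has the single candidate 5, so r1c6=5.
Step 3. [r3c5∈{1,2,3}] row 3 places 2 nowhere but r3c5. So r3c5=2.
Step 4. [r4c5∈{1,5}] in row 4, 5 fits only at r4c5, so r4c5=5.
Step 5. [r4c6∈{1}] r4c6's peers cover all but 1 ⇒ r4c6=1.
Step 6. [r3c2∈{1}] nothing but 1 survives at r3c2. So r3c2=1.
Step 7. [r1c5∈{4}] only 4 remains possible at r1c5, so r1c5=4.
Step 8. [r6c5∈{1}] only 1 remains possible at r6c5, so r6c5=1.
Step 9. [r1c3∈{6}] nothing but 6 survives at r1c3, so r1c3=6.
Step 10. [r5c5∈{3}] only 3 remains possible at r5c5. So r5c5=3.
Step 11. [r2c3∈{5}] r2c3's peers cover all but 5. So r2c3=5.
Step 12. [r6c1∈{6}] r6c1 has the single candidate 6 ⇒ r6c1=6.
Step 13. [r2c2∈{4}] only 4 remains possible at r2c2. So r2c2=4.
Step 14. [r4c1∈{2}] r4c1's peers cover all but 2. So r4c1=2.
Step 15. [r3c4∈{3}] r3c4's peers cover all but 3 ⇒ r3c4=3.
Step 16. [r2c6∈{3}] r2c6's peers cover all but 3. So r2c6=3.

Answer: 3 2 6 1 4 5 / 1 4 5 2 6 3 / 5 1 4 3 2 6 / 2 6 3 4 5 1 / 4 5 1 6 3 2 / 6 3 2 5 1 4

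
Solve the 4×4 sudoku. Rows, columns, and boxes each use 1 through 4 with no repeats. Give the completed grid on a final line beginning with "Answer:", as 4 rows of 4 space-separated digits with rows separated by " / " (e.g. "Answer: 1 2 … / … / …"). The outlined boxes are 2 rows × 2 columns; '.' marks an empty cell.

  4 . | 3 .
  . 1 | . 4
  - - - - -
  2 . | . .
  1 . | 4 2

Step 1. [r3c4∈{1,3}] across col 4, 3 lands solely at r3c4, so r3c4=3.
Step 2. [r3c3∈{1}] nothing but 1 survives at r3c3, so r3c3=1.
Step 3. [r2c1∈{3}] r2c1 is down to just 3, so r2c1=3.
Step 4. [r4c2∈{3}] nothing but 3 survives at r4c2. So r4c2=3.
Step 5. [r2c3∈{2}] r2c3 has the single candidate 2, so r2c3=2.
Step 6. [r1c4∈{1}] r1c4 has the single candidate 1, so r1c4=1.
Step 7. [r3c2∈{4}] only 4 remains possible at r3c2 ⇒ r3c2=4.
Step 8. [r1c2∈{2}] r1c2 is down to just 2, so r1c2=2.

Answer: 4 2 3 1 / 3 1 2 4 / 2 4 1 3 / 1 3 4 2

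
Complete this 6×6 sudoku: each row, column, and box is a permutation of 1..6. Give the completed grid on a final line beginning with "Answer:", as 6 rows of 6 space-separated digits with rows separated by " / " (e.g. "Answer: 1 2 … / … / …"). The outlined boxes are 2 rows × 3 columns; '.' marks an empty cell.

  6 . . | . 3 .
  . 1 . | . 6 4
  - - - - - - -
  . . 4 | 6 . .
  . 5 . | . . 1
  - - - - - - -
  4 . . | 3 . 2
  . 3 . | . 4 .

Step 1. [r3c2∈{2}] only 2 remains possible at r3c2, so r3c2=2.
Step 2. [r1c6∈{5}] r1c6's peers cover all but 5, so r1c6=5.
Step 3. [r1c3∈{2}] only 2 remains possible at r1c3, so r1c3=2.
Step 4. [r6c4∈{1,5}] col 4 places 5 nowhere but r6c4 ⇒ r6c4=5.
Step 5. [r4c3∈{3,6}] row 4 places 6 nowhere but r4c3 ⇒ r4c3=6.
Step 6. [r3c1∈{1,3}] 1 has one home in row 3: r3c1 ⇒ r3c1=1.
Step 7. [r2c3∈{3,5}] across col 3, 3 lands solely at r2c3 ⇒ r2c3=3.
Step 8. [r4c4∈{2,4}] 4 has one home in row 4: r4c4, so r4c4=4.
Step 9. [r6c3∈{1}] only 1 remains possible at r6c3. So r6c3=1.
Step 10. [r4c5∈{2}] r4c5 is down to just 2, so r4c5=2.
Step 11. [r3c6∈{3}] r3c6 has the single candidate 3 ⇒ r3c6=3.
Step 12. [r6c6∈{6}] r6c6 has the single candidate 6, so r6c6=6.
Step 13. [r5c3∈{5}] only 5 remains possible at r5c3 ⇒ r5c3=5.
Step 14. [r2c4∈{2}] r2c4 is down to just 2 ⇒ r2c4=2.
Step 15. [r2c1∈{5}] r2c1 has the single candidate 5, so r2c1=5.
Step 16. [r3c5∈{5}] nothing but 5 survives at r3c5, so r3c5=5.
Step 17. [r5c2∈{6}] nothing but 6 survives at r5c2, so r5c2=6.
Step 18. [r1c4∈{1}] r1c4 is down to just 1. So r1c4=1.
Step 19. [r1c2∈{4}] only 4 remains possible at r1c2. So r1c2=4.
Step 20. [r6c1∈{2}] only 2 remains possible at r6c1, so r6c1=2.
Step 21. [r5c5∈{1}] only 1 remains possible at r5c5 ⇒ r5c5=1.
Step 22. [r4c1∈{3}] r4c1's peers cover all but 3 ⇒ r4c1=3.

Answer: 6 4 2 1 3 5 / 5 1 3 2 6 4 / 1 2 4 6 5 3 / 3 5 6 4 2 1 / 4 6 5 3 1 2 / 2 3 1 5 4 6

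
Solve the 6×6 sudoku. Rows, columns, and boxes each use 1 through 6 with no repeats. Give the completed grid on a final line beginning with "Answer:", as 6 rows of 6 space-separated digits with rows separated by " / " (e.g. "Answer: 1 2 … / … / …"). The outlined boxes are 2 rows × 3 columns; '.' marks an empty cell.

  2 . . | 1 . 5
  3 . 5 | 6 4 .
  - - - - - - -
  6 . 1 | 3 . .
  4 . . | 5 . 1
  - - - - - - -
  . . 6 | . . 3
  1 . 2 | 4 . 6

Step 1. [r3c5∈{2}] only 2 remains possible at r3c5. So r3c5=2.
Step 2. [r5c1∈{5}] nothing but 5 survives at r5c1 ⇒ r5c1=5.
Step 3. [r4c2∈{2,3}] row 4 places 2 nowhere but r4c2. So r4c2=2.
Step 4. [r1c2∈{4,6}] 6 has one home in row 1: r1c2, so r1c2=6.
Step 5. [r1c3∈{4}] r1c3 has the single candidate 4 ⇒ r1c3=4.
Step 6. [r6c5∈{5}] r6c5 is down to just 5. So r6c5=5.
Step 7. [r5c2∈{4}] r5c2 is down to just 4, so r5c2=4.
Step 8. [r3c6∈{4}] r3c6 has the single candidate 4 ⇒ r3c6=4.
Step 9. [r2c6∈{2}] r2c6 is down to just 2 ⇒ r2c6=2.
Step 10. [r1c5∈{3}] r1c5's peers cover all but 3 ⇒ r1c5=3.
Step 11. [r5c5∈{1}] r5c5 has the single candidate 1, so r5c5=1.
Step 12. [r2c2∈{1}] only 1 remains possible at r2c2, so r2c2=1.
Step 13. [r4c3∈{3}] nothing but 3 survives at r4c3 ⇒ r4c3=3.
Step 14. [r6c2∈{3}] r6c2 is down to just 3, so r6c2=3.
Step 15. [r5c4∈{2}] only 2 remains possible at r5c4. So r5c4=2.
Step 16. [r3c2∈{5}] only 5 remains possible at r3c2 ⇒ r3c2=5.
Step 17. [r4c5∈{6}] r4c5's peers cover all but 6, so r4c5=6.

Answer: 2 6 4 1 3 5 / 3 1 5 6 4 2 / 6 5 1 3 2 4 / 4 2 3 5 6 1 / 5 4 6 2 1 3 / 1 3 2 4 5 6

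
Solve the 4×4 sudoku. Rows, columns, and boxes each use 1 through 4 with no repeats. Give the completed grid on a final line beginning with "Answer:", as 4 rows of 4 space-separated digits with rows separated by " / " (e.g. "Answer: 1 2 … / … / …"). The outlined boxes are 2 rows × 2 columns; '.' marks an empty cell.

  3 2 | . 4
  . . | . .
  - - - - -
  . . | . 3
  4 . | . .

Step 1. [r3c2∈{1}] only 1 remains possible at r3c2, so r3c2=1.
Step 2. [r1c3∈{1}] only 1 remains possible at r1c3. So r1c3=1.
Step 3. [r4c3∈{2}] r4c3 has the single candidate 2. So r4c3=2.
Step 4. [r3c3∈{4}] r3c3 has the single candidate 4. So r3c3=4.
Step 5. [r2c2∈{4}] r2c2 is down to just 4. So r2c2=4.
Step 6. [r2c4∈{2}] r2c4 is down to just 2, so r2c4=2.
Step 7. [r2c3∈{3}] only 3 remains possible at r2c3 ⇒ r2c3=3.
Step 8. [r4c2∈{3}] only 3 remains possible at r4c2, so r4c2=3.
Step 9. [r3c1∈{2}] r3c1's peers cover all but 2, so r3c1=2.
Step 10. [r2c1∈{1}] nothing but 1 survives at r2c1, so r2c1=1.
Step 11. [r4c4∈{1}] r4c4's peers cover all but 1 ⇒ r4c4=1.

Answer: 3 2 1 4 / 1 4 3 2 / 2 1 4 3 / 4 3 2 1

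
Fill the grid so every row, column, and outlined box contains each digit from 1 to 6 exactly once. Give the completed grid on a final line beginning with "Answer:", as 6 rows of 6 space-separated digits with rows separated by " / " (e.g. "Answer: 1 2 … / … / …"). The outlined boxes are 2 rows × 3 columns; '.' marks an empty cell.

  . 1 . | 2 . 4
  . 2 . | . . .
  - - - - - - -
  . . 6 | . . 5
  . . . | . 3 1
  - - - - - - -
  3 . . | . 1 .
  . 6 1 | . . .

Step 1. [r3c4∈{4}] only 4 remains possible at r3c4, so r3c4=4.
Step 2. [r2c4∈{1,3,5,6}] r2c4 is the only open cell in row 2 admitting 1, so r2c4=1.
Step 3. [r2c6∈{3,6}] in box 2, 3 fits only at r2c6, so r2c6=3.
Step 4. [r6c5∈{2,4,5}] across col 5, 4 lands solely at r6c5, so r6c5=4.
Step 5. [r5c6∈{2,6}] r5c6 is the only open cell in col 6 admitting 6, so r5c6=6.
Step 6. [r5c3∈{2,4,5}] across row 5, 2 lands solely at r5c3. So r5c3=2.
Step 7. [r6c1∈{5}] r6c1 is down to just 5. So r6c1=5.
Step 8. [r4c1∈{2,4}] across row 4, 2 lands solely at r4c1. So r4c1=2.
Step 9. [r2c1∈{4,6}] r2c1 is the only open cell in col 1 admitting 4 ⇒ r2c1=4.
Step 10. [r2c3∈{5}] r2c3 is down to just 5. So r2c3=5.
Step 11. [r1c1∈{6}] r1c1's peers cover all but 6 ⇒ r1c1=6.
Step 12. [r4c2∈{4,5}] in row 4, 5 fits only at r4c2, so r4c2=5.
Step 13. [r1c3∈{3}] nothing but 3 survives at r1c3 ⇒ r1c3=3.
Step 14. [r6c4∈{3}] r6c4's peers cover all but 3 ⇒ r6c4=3.
Step 15. [r4c3∈{4}] nothing but 4 survives at r4c3. So r4c3=4.
Step 16. [r4c4∈{6}] r4c4 has the single candidate 6. So r4c4=6.
Step 17. [r1c5∈{5}] r1c5's peers cover all but 5, so r1c5=5.
Step 18. [r3c1∈{1}] r3c1 has the single candidate 1 ⇒ r3c1=1.
Step 19. [r6c6∈{2}] r6c6 is down to just 2 ⇒ r6c6=2.
Step 20. [r3c5∈{2}] r3c5 is down to just 2, so r3c5=2.
Step 21. [r5c2∈{4}] only 4 remains possible at r5c2. So r5c2=4.
Step 22. [r5c4∈{5}] r5c4 has the single candidate 5, so r5c4=5.
Step 23. [r3c2∈{3}] r3c2 has the single candidate 3 ⇒ r3c2=3.
Step 24. [r2c5∈{6}] r2c5 has the single candidate 6. So r2c5=6.

Answer: 6 1 3 2 5 4 / 4 2 5 1 6 3 / 1 3 6 4 2 5 / 2 5 4 6 3 1 / 3 4 2 5 1 6 / 5 6 1 3 4 2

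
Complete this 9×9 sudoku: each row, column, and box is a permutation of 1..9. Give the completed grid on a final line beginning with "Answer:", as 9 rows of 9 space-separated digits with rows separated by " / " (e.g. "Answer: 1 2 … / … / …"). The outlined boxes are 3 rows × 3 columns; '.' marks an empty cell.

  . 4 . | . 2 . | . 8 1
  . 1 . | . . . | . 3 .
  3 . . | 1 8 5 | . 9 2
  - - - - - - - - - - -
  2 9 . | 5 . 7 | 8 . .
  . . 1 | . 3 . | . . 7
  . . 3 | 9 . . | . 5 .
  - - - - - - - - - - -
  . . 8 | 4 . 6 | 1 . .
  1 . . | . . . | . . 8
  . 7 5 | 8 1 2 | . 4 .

Step 1. [r3c2∈{6}] r3c2's peers cover all but 6 ⇒ r3c2=6.
Step 2. [r7c1∈{9}] only 9 remains possible at r7c1. So r7c1=9.
Step 3. [r9c1∈{6}] r9c1 is down to just 6. So r9c1=6.
Step 4. [r5c7∈{2,4,6,9}] across row 5, 9 lands solely at r5c7 ⇒ r5c7=9.
Step 5. [r3c3∈{7}] r3c3 is down to just 7, so r3c3=7.
Step 6. [r4c9∈{3,4,6}] row 4 places 3 nowhere but r4c9, so r4c9=3.
Step 7. [r6c2∈{8}] nothing but 8 survives at r6c2 ⇒ r6c2=8.
Step 8. [r6c7∈{2,4,6}] 2 has one home in row 6: r6c7 ⇒ r6c7=2.
Step 9. [r6c9∈{4,6}] across box 6, 4 lands solely at r6c9, so r6c9=4.
Step 10. [r2c9∈{5,6}] in col 9, 6 fits only at r2c9, so r2c9=6.
Step 11. [r2c4∈{7}] nothing but 7 survives at r2c4. So r2c4=7.
Step 12. [r8c4∈{3}] r8c4 is down to just 3, so r8c4=3.
Step 13. [r8c2∈{2}] r8c2 has the single candidate 2 ⇒ r8c2=2.
Step 14. [r5c8∈{6}] r5c8's peers cover all but 6 ⇒ r5c8=6.
Step 15. [r1c1∈{5}] nothing but 5 survives at r1c1. So r1c1=5.
Step 16. [r8c6∈{9}] only 9 remains possible at r8c6 ⇒ r8c6=9.
Step 17. [r2c6∈{4}] r2c6 is down to just 4. So r2c6=4.
Step 18. [r8c8∈{7}] r8c8 is down to just 7. So r8c8=7.
Step 19. [r4c5∈{4,6}] r4c5 is the only open cell in col 5 admitting 4 ⇒ r4c5=4.
Step 20. [r7c9∈{5}] only 5 remains possible at r7c9. So r7c9=5.
Step 21. [r1c3∈{9}] r1c3 has the single candidate 9, so r1c3=9.
Step 22. [r7c5∈{7}] r7c5 is down to just 7, so r7c5=7.
Step 23. [r8c7∈{6}] r8c7 is down to just 6 ⇒ r8c7=6.
Step 24. [r1c6∈{3}] r1c6's peers cover all but 3 ⇒ r1c6=3.
Step 25. [r6c5∈{6}] r6c5 is down to just 6. So r6c5=6.
Step 26. [r2c1∈{8}] r2c1 is down to just 8, so r2c1=8.
Step 27. [r2c5∈{9}] r2c5 has the single candidate 9, so r2c5=9.
Step 28. [r1c4∈{6}] nothing but 6 survives at r1c4, so r1c4=6.
Step 29. [r5c4∈{2}] only 2 remains possible at r5c4 ⇒ r5c4=2.
Step 30. [r4c3∈{6}] r4c3's peers cover all but 6. So r4c3=6.
Step 31. [r4c8∈{1}] r4c8 is down to just 1. So r4c8=1.
Step 32. [r2c3∈{2}] only 2 remains possible at r2c3 ⇒ r2c3=2.
Step 33. [r7c2∈{3}] r7c2 is down to just 3 ⇒ r7c2=3.
Step 34. [r6c6∈{1}] nothing but 1 survives at r6c6, so r6c6=1.
Step 35. [r2c7∈{5}] only 5 remains possible at r2c7. So r2c7=5.
Step 36. [r6c1∈{7}] nothing but 7 survives at r6c1, so r6c1=7.
Step 37. [r8c5∈{5}] only 5 remains possible at r8c5 ⇒ r8c5=5.
Step 38. [r1c7∈{7}] r1c7's peers cover all but 7. So r1c7=7.
Step 39. [r5c6∈{8}] r5c6 has the single candidate 8, so r5c6=8.
Step 40. [r3c7∈{4}] r3c7 has the single candidate 4. So r3c7=4.
Step 41. [r7c8∈{2}] nothing but 2 survives at r7c8 ⇒ r7c8=2.
Step 42. [r8c3∈{4}] nothing but 4 survives at r8c3 ⇒ r8c3=4.
Step 43. [r5c1∈{4}] only 4 remains possible at r5c1. So r5c1=4.
Step 44. [r9c9∈{9}] r9c9 is down to just 9. So r9c9=9.
Step 45. [r9c7∈{3}] nothing but 3 survives at r9c7. So r9c7=3.
Step 46. [r5c2∈{5}] nothing but 5 survives at r5c2, so r5c2=5.

Answer: 5 4 9 6 2 3 7 8 1 / 8 1 2 7 9 4 5 3 6 / 3 6 7 1 8 5 4 9 2 / 2 9 6 5 4 7 8 1 3 / 4 5 1 2 3 8 9 6 7 / 7 8 3 9 6 1 2 5 4 / 9 3 8 4 7 6 1 2 5 / 1 2 4 3 5 9 6 7 8 / 6 7 5 8 1 2 3 4 9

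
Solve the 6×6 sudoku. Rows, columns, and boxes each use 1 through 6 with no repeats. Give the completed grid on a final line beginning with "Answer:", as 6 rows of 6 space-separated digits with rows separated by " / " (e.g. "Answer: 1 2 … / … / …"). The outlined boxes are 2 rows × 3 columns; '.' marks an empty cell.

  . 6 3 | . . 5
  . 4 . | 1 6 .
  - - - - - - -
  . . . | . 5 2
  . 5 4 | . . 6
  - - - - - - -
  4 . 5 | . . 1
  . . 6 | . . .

Step 1. [r4c1∈{1,2,3}] in row 4, 2 fits only at r4c1 ⇒ r4c1=2.
Step 2. [r4c4∈{3}] nothing but 3 survives at r4c4. So r4c4=3.
Step 3. [r6c6∈{3,4}] 4 has one home in col 6: r6c6 ⇒ r6c6=4.
Step 4. [r3c3∈{1}] r3c3 has the single candidate 1, so r3c3=1.
Step 5. [r6c2∈{1,2,3}] r6c2 is the only open cell in col 2 admitting 1 ⇒ r6c2=1.
Step 6. [r6c1∈{3}] r6c1 is down to just 3 ⇒ r6c1=3.
Step 7. [r6c5∈{2}] r6c5 is down to just 2 ⇒ r6c5=2.
Step 8. [r3c4∈{4}] nothing but 4 survives at r3c4, so r3c4=4.
Step 9. [r3c2∈{3}] nothing but 3 survives at r3c2 ⇒ r3c2=3.
Step 10. [r1c1∈{1}] r1c1's peers cover all but 1, so r1c1=1.
Step 11. [r1c4∈{2}] r1c4 has the single candidate 2 ⇒ r1c4=2.
Step 12. [r1c5∈{4}] r1c5's peers cover all but 4 ⇒ r1c5=4.
Step 13. [r5c2∈{2}] r5c2 has the single candidate 2. So r5c2=2.
Step 14. [r6c4∈{5}] r6c4 is down to just 5. So r6c4=5.
Step 15. [r5c4∈{6}] r5c4 has the single candidate 6. So r5c4=6.
Step 16. [r2c1∈{5}] only 5 remains possible at r2c1, so r2c1=5.
Step 17. [r2c6∈{3}] r2c6 is down to just 3 ⇒ r2c6=3.
Step 18. [r3c1∈{6}] only 6 remains possible at r3c1 ⇒ r3c1=6.
Step 19. [r5c5∈{3}] r5c5 has the single candidate 3 ⇒ r5c5=3.
Step 20. [r4c5∈{1}] nothing but 1 survives at r4c5. So r4c5=1.
Step 21. [r2c3∈{2}] nothing but 2 survives at r2c3 ⇒ r2c3=2.

Answer: 1 6 3 2 4 5 / 5 4 2 1 6 3 / 6 3 1 4 5 2 / 2 5 4 3 1 6 / 4 2 5 6 3 1 / 3 1 6 5 2 4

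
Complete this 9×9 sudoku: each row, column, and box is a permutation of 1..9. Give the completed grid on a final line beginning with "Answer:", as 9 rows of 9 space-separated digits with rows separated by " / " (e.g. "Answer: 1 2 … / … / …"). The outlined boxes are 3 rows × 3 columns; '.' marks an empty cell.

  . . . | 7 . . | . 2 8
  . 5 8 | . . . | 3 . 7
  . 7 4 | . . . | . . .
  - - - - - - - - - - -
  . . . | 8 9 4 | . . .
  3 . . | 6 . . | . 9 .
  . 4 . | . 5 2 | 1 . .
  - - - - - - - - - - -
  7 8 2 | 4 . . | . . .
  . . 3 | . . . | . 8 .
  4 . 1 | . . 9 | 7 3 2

Step 1. [r8c1∈{5,6,9}] 5 has one home in box 7: r8c1 ⇒ r8c1=5.
Step 2. [r1c2∈{1,3,6,9}] col 2 places 3 nowhere but r1c2, so r1c2=3.
Step 3. [r3c6∈{1,3,5,6,8}] 8 has one home in col 6: r3c6 ⇒ r3c6=8.
Step 4. [r7c6∈{1,3,5,6}] 3 has one home in col 6: r7c6 ⇒ r7c6=3.
Step 5. [r3c5∈{1,2,3,6}] across col 5, 3 lands solely at r3c5. So r3c5=3.
Step 6. [r2c8∈{1,4,6}] r2c8 is the only open cell in col 8 admitting 4. So r2c8=4.
Step 7. [r1c6∈{1,5,6}] col 6 places 5 nowhere but r1c6 ⇒ r1c6=5.
Step 8. [r9c2∈{6}] nothing but 6 survives at r9c2 ⇒ r9c2=6.
Step 9. [r4c9∈{3,5,6}] row 4 places 3 nowhere but r4c9, so r4c9=3.
Step 10. [r6c9∈{6}] r6c9 is down to just 6, so r6c9=6.
Step 11. [r5c7∈{2,4,5,8}] r5c7 is the only open cell in row 5 admitting 8 ⇒ r5c7=8.
Step 12. [r4c7∈{2,5}] 2 has one home in col 7: r4c7, so r4c7=2.
Step 13. [r8c7∈{4,6,9}] 4 has one home in col 7: r8c7 ⇒ r8c7=4.
Step 14. [r4c2∈{1}] r4c2 is down to just 1, so r4c2=1.
Step 15. [r4c1∈{6}] r4c1's peers cover all but 6. So r4c1=6.
Step 16. [r1c3∈{6,9}] 6 has one home in col 3: r1c3. So r1c3=6.
Step 17. [r1c7∈{9}] r1c7's peers cover all but 9. So r1c7=9.
Step 18. [r1c1∈{1}] only 1 remains possible at r1c1. So r1c1=1.
Step 19. [r7c9∈{1,5,9}] in row 7, 9 fits only at r7c9, so r7c9=9.
Step 20. [r8c9∈{1}] r8c9 is down to just 1. So r8c9=1.
Step 21. [r8c4∈{2}] r8c4 is down to just 2 ⇒ r8c4=2.
Step 22. [r3c8∈{1,5,6}] 1 has one home in col 8: r3c8. So r3c8=1.
Step 23. [r2c5∈{1,2,6}] r2c5 is the only open cell in col 5 admitting 2 ⇒ r2c5=2.
Step 24. [r2c1∈{9}] r2c1's peers cover all but 9, so r2c1=9.
Step 25. [r7c8∈{5,6}] in col 8, 6 fits only at r7c8 ⇒ r7c8=6.
Step 26. [r4c8∈{5,7}] 5 has one home in col 8: r4c8, so r4c8=5.
Step 27. [r8c5∈{6,7}] col 5 places 6 nowhere but r8c5. So r8c5=6.
Step 28. [r5c5∈{1,7}] across col 5, 7 lands solely at r5c5. So r5c5=7.
Step 29. [r2c6∈{1,6}] across row 2, 6 lands solely at r2c6. So r2c6=6.
Step 30. [r7c7∈{5}] r7c7 is down to just 5 ⇒ r7c7=5.
Step 31. [r4c3∈{7}] nothing but 7 survives at r4c3. So r4c3=7.
Step 32. [r5c3∈{5}] r5c3 has the single candidate 5, so r5c3=5.
Step 33. [r8c6∈{7}] nothing but 7 survives at r8c6, so r8c6=7.
Step 34. [r6c4∈{3}] r6c4's peers cover all but 3. So r6c4=3.
Step 35. [r1c5∈{4}] only 4 remains possible at r1c5. So r1c5=4.
Step 36. [r6c3∈{9}] nothing but 9 survives at r6c3, so r6c3=9.
Step 37. [r3c1∈{2}] nothing but 2 survives at r3c1. So r3c1=2.
Step 38. [r9c5∈{8}] r9c5 is down to just 8 ⇒ r9c5=8.
Step 39. [r6c1∈{8}] r6c1 has the single candidate 8. So r6c1=8.
Step 40. [r2c4∈{1}] r2c4's peers cover all but 1, so r2c4=1.
Step 41. [r6c8∈{7}] nothing but 7 survives at r6c8. So r6c8=7.
Step 42. [r3c4∈{9}] r3c4 is down to just 9, so r3c4=9.
Step 43. [r9c4∈{5}] only 5 remains possible at r9c4. So r9c4=5.
Step 44. [r3c7∈{6}] nothing but 6 survives at r3c7. So r3c7=6.
Step 45. [r5c6∈{1}] only 1 remains possible at r5c6 ⇒ r5c6=1.
Step 46. [r7c5∈{1}] r7c5's peers cover all but 1 ⇒ r7c5=1.
Step 47. [r8c2∈{9}] r8c2's peers cover all but 9, so r8c2=9.
Step 48. [r3c9∈{5}] r3c9's peers cover all but 5 ⇒ r3c9=5.
Step 49. [r5c9∈{4}] r5c9 has the single candidate 4. So r5c9=4.
Step 50. [r5c2∈{2}] nothing but 2 survives at r5c2. So r5c2=2.

Answer: 1 3 6 7 4 5 9 2 8 / 9 5 8 1 2 6 3 4 7 / 2 7 4 9 3 8 6 1 5 / 6 1 7 8 9 4 2 5 3 / 3 2 5 6 7 1 8 9 4 / 8 4 9 3 5 2 1 7 6 / 7 8 2 4 1 3 5 6 9 / 5 9 3 2 6 7 4 8 1 / 4 6 1 5 8 9 7 3 2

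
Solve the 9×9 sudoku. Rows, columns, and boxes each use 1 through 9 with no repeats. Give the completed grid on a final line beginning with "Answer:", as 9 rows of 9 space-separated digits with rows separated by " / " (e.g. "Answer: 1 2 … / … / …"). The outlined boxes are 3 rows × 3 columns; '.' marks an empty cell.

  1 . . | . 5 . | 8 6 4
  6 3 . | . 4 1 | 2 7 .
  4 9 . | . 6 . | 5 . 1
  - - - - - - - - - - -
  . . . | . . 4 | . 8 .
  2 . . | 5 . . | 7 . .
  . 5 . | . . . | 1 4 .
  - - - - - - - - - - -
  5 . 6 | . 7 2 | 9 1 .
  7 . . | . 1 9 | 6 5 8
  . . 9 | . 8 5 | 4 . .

Step 1. [r4c7∈{3}] r4c7 is down to just 3 ⇒ r4c7=3.
Step 2. [r6c1∈{3,8,9}] across col 1, 8 lands solely at r6c1, so r6c1=8.
Step 3. [r1c4∈{2,3,7,9}] 9 has one home in row 1: r1c4 ⇒ r1c4=9.
Step 4. [r3c4∈{2,3,7,8}] in box 2, 2 fits only at r3c4, so r3c4=2.
Step 5. [r5c8∈{9}] nothing but 9 survives at r5c8. So r5c8=9.
Step 6. [r5c5∈{3}] r5c5's peers cover all but 3 ⇒ r5c5=3.
Step 7. [r5c9∈{6}] only 6 remains possible at r5c9 ⇒ r5c9=6.
Step 8. [r4c4∈{1,6,7}] across col 4, 1 lands solely at r4c4. So r4c4=1.
Step 9. [r4c3∈{7}] nothing but 7 survives at r4c3 ⇒ r4c3=7.
Step 10. [r9c1∈{3}] r9c1 is down to just 3 ⇒ r9c1=3.
Step 11. [r3c6∈{3,7,8}] r3c6 is the only open cell in row 3 admitting 7 ⇒ r3c6=7.
Step 12. [r6c9∈{2}] r6c9 is down to just 2, so r6c9=2.
Step 13. [r5c3∈{1,4}] across col 3, 1 lands solely at r5c3, so r5c3=1.
Step 14. [r8c3∈{2,4}] in col 3, 4 fits only at r8c3, so r8c3=4.
Step 15. [r8c2∈{2}] only 2 remains possible at r8c2. So r8c2=2.
Step 16. [r7c4∈{3,4}] in row 7, 4 fits only at r7c4 ⇒ r7c4=4.
Step 17. [r6c4∈{6,7}] 7 has one home in row 6: r6c4. So r6c4=7.
Step 18. [r2c3∈{5,8}] in row 2, 5 fits only at r2c3, so r2c3=5.
Step 19. [r4c1∈{9}] r4c1's peers cover all but 9 ⇒ r4c1=9.
Step 20. [r8c4∈{3}] r8c4's peers cover all but 3. So r8c4=3.
Step 21. [r5c2∈{4}] r5c2 has the single candidate 4. So r5c2=4.
Step 22. [r9c8∈{2}] r9c8 is down to just 2. So r9c8=2.
Step 23. [r9c4∈{6}] r9c4's peers cover all but 6. So r9c4=6.
Step 24. [r4c5∈{2}] nothing but 2 survives at r4c5, so r4c5=2.
Step 25. [r6c6∈{6}] r6c6's peers cover all but 6. So r6c6=6.
Step 26. [r2c4∈{8}] r2c4 is down to just 8 ⇒ r2c4=8.
Step 27. [r1c3∈{2}] r1c3's peers cover all but 2. So r1c3=2.
Step 28. [r3c3∈{8}] only 8 remains possible at r3c3, so r3c3=8.
Step 29. [r4c2∈{6}] r4c2 has the single candidate 6 ⇒ r4c2=6.
Step 30. [r1c2∈{7}] only 7 remains possible at r1c2. So r1c2=7.
Step 31. [r1c6∈{3}] only 3 remains possible at r1c6. So r1c6=3.
Step 32. [r2c9∈{9}] r2c9's peers cover all but 9 ⇒ r2c9=9.
Step 33. [r5c6∈{8}] only 8 remains possible at r5c6. So r5c6=8.
Step 34. [r6c3∈{3}] r6c3's peers cover all but 3 ⇒ r6c3=3.
Step 35. [r7c2∈{8}] r7c2's peers cover all but 8, so r7c2=8.
Step 36. [r7c9∈{3}] only 3 remains possible at r7c9 ⇒ r7c9=3.
Step 37. [r9c2∈{1}] only 1 remains possible at r9c2, so r9c2=1.
Step 38. [r4c9∈{5}] r4c9's peers cover all but 5, so r4c9=5.
Step 39. [r6c5∈{9}] nothing but 9 survives at r6c5, so r6c5=9.
Step 40. [r9c9∈{7}] only 7 remains possible at r9c9 ⇒ r9c9=7.
Step 41. [r3c8∈{3}] nothing but 3 survives at r3c8, so r3c8=3.

Answer: 1 7 2 9 5 3 8 6 4 / 6 3 5 8 4 1 2 7 9 / 4 9 8 2 6 7 5 3 1 / 9 6 7 1 2 4 3 8 5 / 2 4 1 5 3 8 7 9 6 / 8 5 3 7 9 6 1 4 2 / 5 8 6 4 7 2 9 1 3 / 7 2 4 3 1 9 6 5 8 / 3 1 9 6 8 5 4 2 7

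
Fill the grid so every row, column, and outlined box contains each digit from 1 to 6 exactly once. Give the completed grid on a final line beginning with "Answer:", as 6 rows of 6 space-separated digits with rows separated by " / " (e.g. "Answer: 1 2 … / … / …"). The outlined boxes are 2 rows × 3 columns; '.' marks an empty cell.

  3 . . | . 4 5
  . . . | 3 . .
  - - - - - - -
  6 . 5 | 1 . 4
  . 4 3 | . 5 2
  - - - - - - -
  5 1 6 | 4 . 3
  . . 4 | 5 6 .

Step 1. [r2c5∈{1,2}] 1 has one home in col 5: r2c5 ⇒ r2c5=1.
Step 2. [r2c3∈{2}] r2c3's peers cover all but 2. So r2c3=2.
Step 3. [r2c6∈{6}] nothing but 6 survives at r2c6 ⇒ r2c6=6.
Step 4. [r6c1∈{2}] nothing but 2 survives at r6c1. So r6c1=2.
Step 5. [r6c2∈{3}] nothing but 3 survives at r6c2 ⇒ r6c2=3.
Step 6. [r2c1∈{4}] r2c1 has the single candidate 4. So r2c1=4.
Step 7. [r5c5∈{2}] nothing but 2 survives at r5c5. So r5c5=2.
Step 8. [r1c2∈{6}] r1c2 is down to just 6, so r1c2=6.
Step 9. [r2c2∈{5}] nothing but 5 survives at r2c2. So r2c2=5.
Step 10. [r4c4∈{6}] r4c4 is down to just 6 ⇒ r4c4=6.
Step 11. [r4c1∈{1}] nothing but 1 survives at r4c1. So r4c1=1.
Step 12. [r1c4∈{2}] only 2 remains possible at r1c4. So r1c4=2.
Step 13. [r3c2∈{2}] r3c2 is down to just 2 ⇒ r3c2=2.
Step 14. [r3c5∈{3}] r3c5's peers cover all but 3. So r3c5=3.
Step 15. [r1c3∈{1}] r1c3's peers cover all but 1. So r1c3=1.
Step 16. [r6c6∈{1}] nothing but 1 survives at r6c6. So r6c6=1.

Answer: 3 6 1 2 4 5 / 4 5 2 3 1 6 / 6 2 5 1 3 4 / 1 4 3 6 5 2 / 5 1 6 4 2 3 / 2 3 4 5 6 1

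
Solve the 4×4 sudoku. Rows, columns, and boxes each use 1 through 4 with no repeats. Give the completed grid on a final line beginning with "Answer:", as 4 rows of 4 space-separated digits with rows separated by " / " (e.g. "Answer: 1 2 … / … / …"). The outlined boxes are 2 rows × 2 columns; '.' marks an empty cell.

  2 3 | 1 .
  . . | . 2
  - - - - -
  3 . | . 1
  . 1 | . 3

Step 1. [r2c2∈{4}] r2c2's peers cover all but 4, so r2c2=4.
Step 2. [r3c3∈{2,4}] across row 3, 4 lands solely at r3c3 ⇒ r3c3=4.
Step 3. [r3c2∈{2}] r3c2 is down to just 2. So r3c2=2.
Step 4. [r4c3∈{2}] only 2 remains possible at r4c3. So r4c3=2.
Step 5. [r2c1∈{1}] r2c1 has the single candidate 1. So r2c1=1.
Step 6. [r2c3∈{3}] r2c3 is down to just 3. So r2c3=3.
Step 7. [r4c1∈{4}] nothing but 4 survives at r4c1, so r4c1=4.
Step 8. [r1c4∈{4}] nothing but 4 survives at r1c4, so r1c4=4.

Answer: 2 3 1 4 / 1 4 3 2 / 3 2 4 1 / 4 1 2 3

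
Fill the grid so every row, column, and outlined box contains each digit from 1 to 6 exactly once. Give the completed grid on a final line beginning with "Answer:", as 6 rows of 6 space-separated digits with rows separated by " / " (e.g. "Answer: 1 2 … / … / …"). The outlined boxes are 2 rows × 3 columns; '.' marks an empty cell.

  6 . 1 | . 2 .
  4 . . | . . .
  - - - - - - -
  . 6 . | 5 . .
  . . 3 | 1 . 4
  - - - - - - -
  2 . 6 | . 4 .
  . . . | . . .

Step 1. [r6c1∈{1,3,5}] r6c1 is the only open cell in col 1 admitting 3 ⇒ r6c1=3.
Step 2. [r4c2∈{2,5}] across row 4, 2 lands solely at r4c2. So r4c2=2.
Step 3. [r5c4∈{3}] r5c4 has the single candidate 3. So r5c4=3.
Step 4. [r2c4∈{6}] nothing but 6 survives at r2c4 ⇒ r2c4=6.
Step 5. [r6c6∈{1,2,5,6}] in col 6, 6 fits only at r6c6. So r6c6=6.
Step 6. [r6c2∈{1,4,5}] 4 has one home in col 2: r6c2 ⇒ r6c2=4.
Step 7. [r6c3∈{5}] nothing but 5 survives at r6c3 ⇒ r6c3=5.
Step 8. [r2c5∈{1,3,5}] in col 5, 5 fits only at r2c5, so r2c5=5.
Step 9. [r1c6∈{3}] r1c6 is down to just 3 ⇒ r1c6=3.
Step 10. [r5c2∈{1}] only 1 remains possible at r5c2. So r5c2=1.
Step 11. [r1c4∈{4}] only 4 remains possible at r1c4, so r1c4=4.
Step 12. [r3c1∈{1}] nothing but 1 survives at r3c1. So r3c1=1.
Step 13. [r6c5∈{1}] only 1 remains possible at r6c5 ⇒ r6c5=1.
Step 14. [r4c1∈{5}] r4c1 is down to just 5. So r4c1=5.
Step 15. [r2c6∈{1}] r2c6's peers cover all but 1 ⇒ r2c6=1.
Step 16. [r6c4∈{2}] r6c4 is down to just 2, so r6c4=2.
Step 17. [r3c3∈{4}] r3c3's peers cover all but 4 ⇒ r3c3=4.
Step 18. [r3c6∈{2}] only 2 remains possible at r3c6 ⇒ r3c6=2.
Step 19. [r1c2∈{5}] r1c2 has the single candidate 5, so r1c2=5.
Step 20. [r2c3∈{2}] nothing but 2 survives at r2c3. So r2c3=2.
Step 21. [r5c6∈{5}] only 5 remains possible at r5c6. So r5c6=5.
Step 22. [r2c2∈{3}] only 3 remains possible at r2c2, so r2c2=3.
Step 23. [r4c5∈{6}] r4c5's peers cover all but 6, so r4c5=6.
Step 24. [r3c5∈{3}] only 3 remains possible at r3c5, so r3c5=3.

Answer: 6 5 1 4 2 3 / 4 3 2 6 5 1 / 1 6 4 5 3 2 / 5 2 3 1 6 4 / 2 1 6 3 4 5 / 3 4 5 2 1 6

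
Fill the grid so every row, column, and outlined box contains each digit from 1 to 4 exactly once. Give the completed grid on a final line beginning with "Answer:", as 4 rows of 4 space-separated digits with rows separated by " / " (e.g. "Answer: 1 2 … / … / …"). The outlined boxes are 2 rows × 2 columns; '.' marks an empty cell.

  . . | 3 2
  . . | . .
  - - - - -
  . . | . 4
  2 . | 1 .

Step 1. [r2c2∈{1,2,3,4}] 2 has one home in row 2: r2c2 ⇒ r2c2=2.
Step 2. [r2c1∈{1,3,4}] 3 has one home in row 2: r2c1. So r2c1=3.
Step 3. [r1c1∈{1,4}] in col 1, 4 fits only at r1c1, so r1c1=4.
Step 4. [r3c2∈{1,3}] 3 has one home in row 3: r3c2. So r3c2=3.
Step 5. [r2c3∈{4}] r2c3 has the single candidate 4. So r2c3=4.
Step 6. [r3c3∈{2}] r3c3 has the single candidate 2, so r3c3=2.
Step 7. [r4c2∈{4}] r4c2's peers cover all but 4 ⇒ r4c2=4.
Step 8. [r1c2∈{1}] only 1 remains possible at r1c2. So r1c2=1.
Step 9. [r4c4∈{3}] r4c4's peers cover all but 3. So r4c4=3.
Step 10. [r3c1∈{1}] r3c1's peers cover all but 1, so r3c1=1.
Step 11. [r2c4∈{1}] r2c4 has the single candidate 1. So r2c4=1.

Answer: 4 1 3 2 / 3 2 4 1 / 1 3 2 4 / 2 4 1 3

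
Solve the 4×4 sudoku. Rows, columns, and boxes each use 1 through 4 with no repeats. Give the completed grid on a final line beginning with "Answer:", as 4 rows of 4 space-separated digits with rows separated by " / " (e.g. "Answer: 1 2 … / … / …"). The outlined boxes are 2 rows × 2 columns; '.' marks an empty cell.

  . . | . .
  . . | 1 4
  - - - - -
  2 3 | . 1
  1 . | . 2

Step 1. [r4c3∈{3,4}] in row 4, 3 fits only at r4c3. So r4c3=3.
Step 2. [r1c2∈{1,2,4}] r1c2 is the only open cell in row 1 admitting 1, so r1c2=1.
Step 3. [r2c1∈{3}] r2c1's peers cover all but 3. So r2c1=3.
Step 4. [r1c3∈{2}] r1c3's peers cover all but 2, so r1c3=2.
Step 5. [r4c2∈{4}] r4c2's peers cover all but 4. So r4c2=4.
Step 6. [r1c1∈{4}] r1c1 has the single candidate 4 ⇒ r1c1=4.
Step 7. [r2c2∈{2}] r2c2 is down to just 2 ⇒ r2c2=2.
Step 8. [r1c4∈{3}] only 3 remains possible at r1c4 ⇒ r1c4=3.
Step 9. [r3c3∈{4}] only 4 remains possible at r3c3, so r3c3=4.

Answer: 4 1 2 3 / 3 2 1 4 / 2 3 4 1 / 1 4 3 2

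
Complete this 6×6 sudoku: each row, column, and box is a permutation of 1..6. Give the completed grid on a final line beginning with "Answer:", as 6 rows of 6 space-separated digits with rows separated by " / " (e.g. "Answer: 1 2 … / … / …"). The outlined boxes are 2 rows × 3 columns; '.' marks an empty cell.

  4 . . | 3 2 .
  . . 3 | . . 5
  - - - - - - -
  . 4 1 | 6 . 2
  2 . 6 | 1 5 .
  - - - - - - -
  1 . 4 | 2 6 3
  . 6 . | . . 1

Step 1. [r6c4∈{4,5}] in col 4, 5 fits only at r6c4 ⇒ r6c4=5.
Step 2. [r1c2∈{1,5}] across row 1, 1 lands solely at r1c2 ⇒ r1c2=1.
Step 3. [r3c1∈{3,5}] r3c1 is the only open cell in row 3 admitting 5, so r3c1=5.
Step 4. [r2c4∈{4}] r2c4 has the single candidate 4, so r2c4=4.
Step 5. [r2c2∈{2}] r2c2 is down to just 2, so r2c2=2.
Step 6. [r1c3∈{5}] r1c3 is down to just 5. So r1c3=5.
Step 7. [r1c6∈{6}] nothing but 6 survives at r1c6 ⇒ r1c6=6.
Step 8. [r3c5∈{3}] nothing but 3 survives at r3c5. So r3c5=3.
Step 9. [r4c2∈{3}] r4c2 has the single candidate 3 ⇒ r4c2=3.
Step 10. [r2c1∈{6}] r2c1 has the single candidate 6, so r2c1=6.
Step 11. [r4c6∈{4}] r4c6 is down to just 4, so r4c6=4.
Step 12. [r6c3∈{2}] r6c3 has the single candidate 2 ⇒ r6c3=2.
Step 13. [r5c2∈{5}] only 5 remains possible at r5c2 ⇒ r5c2=5.
Step 14. [r6c1∈{3}] r6c1's peers cover all but 3 ⇒ r6c1=3.
Step 15. [r2c5∈{1}] r2c5 has the single candidate 1. So r2c5=1.
Step 16. [r6c5∈{4}] r6c5 has the single candidate 4. So r6c5=4.

Answer: 4 1 5 3 2 6 / 6 2 3 4 1 5 / 5 4 1 6 3 2 / 2 3 6 1 5 4 / 1 5 4 2 6 3 / 3 6 2 5 4 1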